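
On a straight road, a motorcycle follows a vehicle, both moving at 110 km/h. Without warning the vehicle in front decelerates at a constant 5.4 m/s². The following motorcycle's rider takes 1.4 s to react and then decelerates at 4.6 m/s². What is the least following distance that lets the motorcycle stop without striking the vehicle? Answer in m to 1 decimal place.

110 km/h ÷ 3.6 = 30.5556 m/s.
Leader travels v²/(2a_L) = 933.645 / 10.800 = 86.449 m before stopping.
Follower covers v·t_r = 30.5556 × 1.4 = 42.778 m while reacting, then v²/(2a_F) = 933.645 / 9.200 = 101.483 m while braking, for a total of 42.778 + 101.483 = 144.261 m.
Since a_F ≤ a_L and the follower starts braking later, the follower is never slower than the leader, so the closest approach is when both have stopped.
Minimum gap = 144.261 − 86.449 = 57.812 m.

Minimum gap ≈ 57.8 m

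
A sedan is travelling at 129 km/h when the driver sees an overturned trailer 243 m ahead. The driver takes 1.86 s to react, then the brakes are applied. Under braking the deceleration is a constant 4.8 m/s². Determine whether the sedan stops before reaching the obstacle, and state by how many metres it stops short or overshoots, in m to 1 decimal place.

129 km/h ÷ 3.6 = 35.8333 m/s.
Reaction distance = 35.8333 × 1.86 = 66.650 m.
Braking distance = v²/(2a) = 1284.025 / 9.600 = 133.753 m.
Total stopping distance = 66.650 + 133.753 = 200.403 m, vs 243 m available — it stops with 243 − 200.403 = 42.597 m to spare.

Yes — it stops 42.6 m short of the obstacle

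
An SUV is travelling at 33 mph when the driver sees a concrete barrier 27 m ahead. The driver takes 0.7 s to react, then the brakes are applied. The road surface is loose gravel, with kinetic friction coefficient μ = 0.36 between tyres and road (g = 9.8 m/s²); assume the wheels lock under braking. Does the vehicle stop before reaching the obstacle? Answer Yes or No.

No

33 mph × 0.44704 = 14.7523 m/s.
a = μg = 0.36 × 9.8 = 3.528 m/s².
Reaction distance = 14.7523 × 0.7 = 10.327 m.
Braking distance = v²/(2a) = 217.630 / 7.056 = 30.843 m.
Total stopping distance = 10.327 + 30.843 = 41.170 m, vs 27 m available — it cannot stop in time and overshoots by 41.170 − 27 = 14.170 m.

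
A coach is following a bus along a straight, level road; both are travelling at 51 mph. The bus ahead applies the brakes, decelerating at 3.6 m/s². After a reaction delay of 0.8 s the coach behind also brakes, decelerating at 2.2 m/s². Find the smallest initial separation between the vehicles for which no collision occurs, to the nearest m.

51 mph × 0.44704 = 22.7990 m/s.
Leader travels v²/(2a_L) = 519.794 / 7.200 = 72.194 m before stopping.
Follower covers v·t_r = 22.7990 × 0.8 = 18.239 m while reacting, then v²/(2a_F) = 519.794 / 4.400 = 118.135 m while braking, for a total of 18.239 + 118.135 = 136.374 m.
Since a_F ≤ a_L and the follower starts braking later, the follower is never slower than the leader, so the closest approach is when both have stopped.
Minimum gap = 136.374 − 72.194 = 64.180 m.

Minimum gap ≈ 64 m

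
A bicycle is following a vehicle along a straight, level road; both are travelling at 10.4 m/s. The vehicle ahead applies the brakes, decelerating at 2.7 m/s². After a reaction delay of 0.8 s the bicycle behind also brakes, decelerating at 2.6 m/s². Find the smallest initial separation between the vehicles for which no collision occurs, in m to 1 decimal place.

Minimum gap ≈ 9.1 m

Leader travels v²/(2a_L) = 108.160 / 5.400 = 20.030 m before stopping.
Follower covers v·t_r = 10.4000 × 0.8 = 8.320 m while reacting, then v²/(2a_F) = 108.160 / 5.200 = 20.800 m while braking, for a total of 8.320 + 20.800 = 29.120 m.
Since a_F ≤ a_L and the follower starts braking later, the follower is never slower than the leader, so the closest approach is when both have stopped.
Minimum gap = 29.120 − 20.030 = 9.090 m.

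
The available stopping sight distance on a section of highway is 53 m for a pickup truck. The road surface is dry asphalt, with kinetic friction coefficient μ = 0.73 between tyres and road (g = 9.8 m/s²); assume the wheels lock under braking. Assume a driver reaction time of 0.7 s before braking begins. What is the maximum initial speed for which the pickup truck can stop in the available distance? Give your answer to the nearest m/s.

a = μg = 0.73 × 9.8 = 7.154 m/s².
Stopping distance: v·t_r + v²/(2a) = 53 with t_r = 0.7 s and a = 7.154 m/s².
So v² + 10.016 v − 758.32 = 0.
Positive root: v = −a·t_r + √((a·t_r)² + 2a·d) = −5.008 + √(25.080 + 758.32) = 22.9813 m/s.

Maximum speed ≈ 23 m/s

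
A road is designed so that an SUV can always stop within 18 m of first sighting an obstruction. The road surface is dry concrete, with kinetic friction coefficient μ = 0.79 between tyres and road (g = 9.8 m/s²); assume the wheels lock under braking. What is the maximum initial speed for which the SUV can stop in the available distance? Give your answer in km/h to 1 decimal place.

a = μg = 0.79 × 9.8 = 7.742 m/s².
v²/(2a) = d ⇒ v = √(2 × 7.742 × 18) = √278.71 = 16.6946 m/s.
16.6946 m/s × 3.6 = 60.101 km/h.

Maximum speed ≈ 60.1 km/h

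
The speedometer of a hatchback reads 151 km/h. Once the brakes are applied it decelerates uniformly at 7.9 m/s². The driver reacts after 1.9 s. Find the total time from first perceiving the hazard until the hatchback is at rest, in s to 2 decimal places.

Total time ≈ 7.21 s

151 km/h ÷ 3.6 = 41.9444 m/s.
Braking time = v/a = 41.9444 / 7.900 = 5.309 s.
Total = 1.9 + 5.309 = 7.209 s.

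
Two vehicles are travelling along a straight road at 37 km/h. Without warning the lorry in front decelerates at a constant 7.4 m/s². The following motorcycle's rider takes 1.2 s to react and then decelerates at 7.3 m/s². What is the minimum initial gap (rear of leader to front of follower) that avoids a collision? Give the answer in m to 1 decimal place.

Minimum gap ≈ 12.4 m

37 km/h ÷ 3.6 = 10.2778 m/s.
Leader travels v²/(2a_L) = 105.633 / 14.800 = 7.137 m before stopping.
Follower covers v·t_r = 10.2778 × 1.2 = 12.333 m while reacting, then v²/(2a_F) = 105.633 / 14.600 = 7.235 m while braking, for a total of 12.333 + 7.235 = 19.568 m.
Since a_F ≤ a_L and the follower starts braking later, the follower is never slower than the leader, so the closest approach is when both have stopped.
Minimum gap = 19.568 − 7.137 = 12.431 m.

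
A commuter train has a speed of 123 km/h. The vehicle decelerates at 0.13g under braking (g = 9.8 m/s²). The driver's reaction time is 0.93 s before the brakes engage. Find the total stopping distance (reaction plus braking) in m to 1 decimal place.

Total stopping distance ≈ 489.9 m

123 km/h ÷ 3.6 = 34.1667 m/s.
a = 0.13 × 9.8 = 1.274 m/s².
Reaction distance = v·t_r = 34.1667 × 0.93 = 31.775 m.
Braking distance = v²/(2a) = 34.1667² / (2 × 1.274) = 1167.363 / 2.548 = 458.149 m.
Total = 31.775 + 458.149 = 489.924 m.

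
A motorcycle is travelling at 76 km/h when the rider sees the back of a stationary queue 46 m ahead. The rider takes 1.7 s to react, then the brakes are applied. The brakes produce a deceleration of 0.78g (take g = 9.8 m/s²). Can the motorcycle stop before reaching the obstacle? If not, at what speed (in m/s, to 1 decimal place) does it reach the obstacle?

76 km/h ÷ 3.6 = 21.1111 m/s.
a = 0.78 × 9.8 = 7.644 m/s².
Reaction distance = 21.1111 × 1.7 = 35.889 m.
Braking distance needed to stop: v²/(2a) = 445.679 / 15.288 = 29.152 m, so total needed = 35.889 + 29.152 = 65.041 m > 46 m — it cannot stop.
Distance remaining when braking begins: 46 − 35.889 = 10.111 m.
v² = v₀² − 2a·d = 445.679 − 2 × 7.644 × 10.111 = 291.102 m²/s².
v = √291.102 = 17.062 m/s.

No — it strikes the obstacle at 17.1 m/s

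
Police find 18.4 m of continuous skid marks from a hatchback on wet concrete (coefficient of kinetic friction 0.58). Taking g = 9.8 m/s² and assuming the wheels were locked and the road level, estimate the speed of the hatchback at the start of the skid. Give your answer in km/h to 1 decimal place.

Deceleration a = μg = 0.58 × 9.8 = 5.684 m/s².
v = √(2a·d) = √(2 × 5.684 × 18.4) = √209.171 = 14.4627 m/s.
= 14.4627 × 3.6 = 52.066 km/h.

Initial speed ≈ 52.1 km/h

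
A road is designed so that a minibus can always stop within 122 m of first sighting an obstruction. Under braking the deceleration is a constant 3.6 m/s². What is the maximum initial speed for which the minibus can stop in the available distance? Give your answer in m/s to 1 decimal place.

Maximum speed ≈ 29.6 m/s

v²/(2a) = d ⇒ v = √(2 × 3.600 × 122) = √878.40 = 29.6378 m/s.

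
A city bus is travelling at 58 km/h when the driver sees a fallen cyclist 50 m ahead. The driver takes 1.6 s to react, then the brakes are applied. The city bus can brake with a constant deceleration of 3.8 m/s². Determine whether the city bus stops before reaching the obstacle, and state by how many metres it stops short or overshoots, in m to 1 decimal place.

No — it overshoots by 9.9 m

58 km/h ÷ 3.6 = 16.1111 m/s.
Reaction distance = 16.1111 × 1.6 = 25.778 m.
Braking distance = v²/(2a) = 259.568 / 7.600 = 34.154 m.
Total stopping distance = 25.778 + 34.154 = 59.932 m, vs 50 m available — it cannot stop in time and overshoots by 59.932 − 50 = 9.932 m.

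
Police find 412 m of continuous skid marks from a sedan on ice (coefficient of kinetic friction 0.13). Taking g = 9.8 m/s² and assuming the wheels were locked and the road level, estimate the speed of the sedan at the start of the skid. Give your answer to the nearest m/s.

Initial speed ≈ 32 m/s

Deceleration a = μg = 0.13 × 9.8 = 1.274 m/s².
v = √(2a·d) = √(2 × 1.274 × 412) = √1049.776 = 32.4002 m/s.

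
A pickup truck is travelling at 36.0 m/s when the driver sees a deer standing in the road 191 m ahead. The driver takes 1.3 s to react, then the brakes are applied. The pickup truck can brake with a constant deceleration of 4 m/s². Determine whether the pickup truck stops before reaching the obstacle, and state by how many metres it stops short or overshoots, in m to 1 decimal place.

No — it overshoots by 17.8 m

Reaction distance = 36.0000 × 1.3 = 46.800 m.
Braking distance = v²/(2a) = 1296.000 / 8.000 = 162.000 m.
Total stopping distance = 46.800 + 162.000 = 208.800 m, vs 191 m available — it cannot stop in time and overshoots by 208.800 − 191 = 17.800 m.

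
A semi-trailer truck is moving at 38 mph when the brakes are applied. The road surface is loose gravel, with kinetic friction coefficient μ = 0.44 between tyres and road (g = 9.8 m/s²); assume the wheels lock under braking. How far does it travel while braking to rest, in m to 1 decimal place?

Braking distance ≈ 33.5 m

38 mph × 0.44704 = 16.9875 m/s.
a = μg = 0.44 × 9.8 = 4.312 m/s².
Braking distance = v²/(2a) = 16.9875² / (2 × 4.312) = 288.575 / 8.624 = 33.462 m.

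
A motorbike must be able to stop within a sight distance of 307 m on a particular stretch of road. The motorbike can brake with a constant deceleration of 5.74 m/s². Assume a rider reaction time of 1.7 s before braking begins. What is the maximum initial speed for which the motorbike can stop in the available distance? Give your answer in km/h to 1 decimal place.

Maximum speed ≈ 181.5 km/h

Stopping distance: v·t_r + v²/(2a) = 307 with t_r = 1.7 s and a = 5.740 m/s².
So v² + 19.516 v − 3524.36 = 0.
Positive root: v = −a·t_r + √((a·t_r)² + 2a·d) = −9.758 + √(95.219 + 3524.36) = 50.4049 m/s.
50.4049 m/s × 3.6 = 181.458 km/h.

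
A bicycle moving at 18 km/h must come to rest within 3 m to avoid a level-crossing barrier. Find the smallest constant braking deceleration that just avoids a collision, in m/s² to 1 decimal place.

Required deceleration ≈ 4.2 m/s²

18 km/h ÷ 3.6 = 5.0000 m/s.
v² = 2a·d ⇒ a = v²/(2d) = 5.0000² / (2 × 3.000) = 25.000 / 6.000 = 4.1667 m/s².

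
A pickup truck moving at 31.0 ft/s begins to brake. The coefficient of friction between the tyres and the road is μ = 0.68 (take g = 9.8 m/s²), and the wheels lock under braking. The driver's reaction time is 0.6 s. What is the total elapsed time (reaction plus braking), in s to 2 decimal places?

Total time ≈ 2.02 s

31 ft/s × 0.3048 = 9.4488 m/s.
a = μg = 0.68 × 9.8 = 6.664 m/s².
Braking time = v/a = 9.4488 / 6.664 = 1.418 s.
Total = 0.6 + 1.418 = 2.018 s.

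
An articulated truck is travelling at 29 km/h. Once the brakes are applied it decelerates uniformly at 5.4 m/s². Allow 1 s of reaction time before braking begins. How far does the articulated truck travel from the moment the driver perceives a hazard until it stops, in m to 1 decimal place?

Total stopping distance ≈ 14.1 m

29 km/h ÷ 3.6 = 8.0556 m/s.
Reaction distance = v·t_r = 8.0556 × 1 = 8.056 m.
Braking distance = v²/(2a) = 8.0556² / (2 × 5.400) = 64.893 / 10.800 = 6.009 m.
Total = 8.056 + 6.009 = 14.065 m.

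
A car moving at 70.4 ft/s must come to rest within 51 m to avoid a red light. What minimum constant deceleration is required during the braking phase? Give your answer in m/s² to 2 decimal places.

70.4 ft/s × 0.3048 = 21.4579 m/s.
v² = 2a·d ⇒ a = v²/(2d) = 21.4579² / (2 × 51.000) = 460.441 / 102.000 = 4.5141 m/s².

Required deceleration ≈ 4.51 m/s²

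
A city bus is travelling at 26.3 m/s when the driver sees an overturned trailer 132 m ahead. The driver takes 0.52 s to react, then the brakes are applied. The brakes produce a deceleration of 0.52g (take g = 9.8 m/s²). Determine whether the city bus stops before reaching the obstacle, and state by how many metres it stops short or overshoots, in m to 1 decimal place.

a = 0.52 × 9.8 = 5.096 m/s².
Reaction distance = 26.3000 × 0.52 = 13.676 m.
Braking distance = v²/(2a) = 691.690 / 10.192 = 67.866 m.
Total stopping distance = 13.676 + 67.866 = 81.542 m, vs 132 m available — it stops with 132 − 81.542 = 50.458 m to spare.

Yes — it stops 50.5 m short of the obstacle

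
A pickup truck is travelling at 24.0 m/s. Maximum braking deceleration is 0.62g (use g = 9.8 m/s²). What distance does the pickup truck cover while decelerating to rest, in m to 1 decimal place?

a = 0.62 × 9.8 = 6.076 m/s².
Braking distance = v²/(2a) = 24.0000² / (2 × 6.076) = 576.000 / 12.152 = 47.400 m.

Braking distance ≈ 47.4 m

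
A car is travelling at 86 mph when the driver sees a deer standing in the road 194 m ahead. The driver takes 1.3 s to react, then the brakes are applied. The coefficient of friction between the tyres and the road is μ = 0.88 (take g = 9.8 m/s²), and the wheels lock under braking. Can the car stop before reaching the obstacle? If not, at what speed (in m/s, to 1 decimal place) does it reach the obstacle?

86 mph × 0.44704 = 38.4454 m/s.
a = μg = 0.88 × 9.8 = 8.624 m/s².
Reaction distance = 38.4454 × 1.3 = 49.979 m.
Braking distance = v²/(2a) = 1478.049 / 17.248 = 85.694 m.
Total stopping distance = 49.979 + 85.694 = 135.673 m, vs 194 m available — it stops with 194 − 135.673 = 58.327 m to spare.

Yes — it stops about 58.3 m short of the obstacle, so it never reaches it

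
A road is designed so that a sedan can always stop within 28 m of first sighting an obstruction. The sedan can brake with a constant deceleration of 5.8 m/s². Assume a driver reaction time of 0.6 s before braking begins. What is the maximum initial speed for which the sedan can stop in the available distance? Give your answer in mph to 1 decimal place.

Stopping distance: v·t_r + v²/(2a) = 28 with t_r = 0.6 s and a = 5.800 m/s².
So v² + 6.960 v − 324.80 = 0.
Positive root: v = −a·t_r + √((a·t_r)² + 2a·d) = −3.480 + √(12.110 + 324.80) = 14.8751 m/s.
14.8751 m/s ÷ 0.44704 = 33.275 mph.

Maximum speed ≈ 33.3 mph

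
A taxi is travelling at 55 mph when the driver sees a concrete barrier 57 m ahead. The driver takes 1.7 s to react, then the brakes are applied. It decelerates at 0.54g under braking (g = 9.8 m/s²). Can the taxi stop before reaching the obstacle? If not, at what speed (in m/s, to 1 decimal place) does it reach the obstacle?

55 mph × 0.44704 = 24.5872 m/s.
a = 0.54 × 9.8 = 5.292 m/s².
Reaction distance = 24.5872 × 1.7 = 41.798 m.
Braking distance needed to stop: v²/(2a) = 604.530 / 10.584 = 57.117 m, so total needed = 41.798 + 57.117 = 98.915 m > 57 m — it cannot stop.
Distance remaining when braking begins: 57 − 41.798 = 15.202 m.
v² = v₀² − 2a·d = 604.530 − 2 × 5.292 × 15.202 = 443.632 m²/s².
v = √443.632 = 21.063 m/s.

No — it strikes the obstacle at 21.1 m/s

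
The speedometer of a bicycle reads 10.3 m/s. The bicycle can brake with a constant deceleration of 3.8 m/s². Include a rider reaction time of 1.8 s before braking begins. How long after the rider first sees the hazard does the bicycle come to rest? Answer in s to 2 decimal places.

Braking time = v/a = 10.3000 / 3.800 = 2.711 s.
Total = 1.8 + 2.711 = 4.511 s.

Total time ≈ 4.51 s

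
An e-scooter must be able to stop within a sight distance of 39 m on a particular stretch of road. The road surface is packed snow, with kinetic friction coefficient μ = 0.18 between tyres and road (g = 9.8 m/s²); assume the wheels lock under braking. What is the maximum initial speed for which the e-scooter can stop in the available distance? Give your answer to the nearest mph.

Maximum speed ≈ 26 mph

a = μg = 0.18 × 9.8 = 1.764 m/s².
v²/(2a) = d ⇒ v = √(2 × 1.764 × 39) = √137.59 = 11.7299 m/s.
11.7299 m/s ÷ 0.44704 = 26.239 mph.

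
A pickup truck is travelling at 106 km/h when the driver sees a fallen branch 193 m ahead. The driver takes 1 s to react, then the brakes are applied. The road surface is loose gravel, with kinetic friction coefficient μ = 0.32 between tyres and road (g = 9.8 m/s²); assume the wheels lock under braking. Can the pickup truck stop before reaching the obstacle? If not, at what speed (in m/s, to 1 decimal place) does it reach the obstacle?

Yes — it stops about 25.3 m short of the obstacle, so it never reaches it

106 km/h ÷ 3.6 = 29.4444 m/s.
a = μg = 0.32 × 9.8 = 3.136 m/s².
Reaction distance = 29.4444 × 1 = 29.444 m.
Braking distance = v²/(2a) = 866.973 / 6.272 = 138.229 m.
Total stopping distance = 29.444 + 138.229 = 167.673 m, vs 193 m available — it stops with 193 − 167.673 = 25.327 m to spare.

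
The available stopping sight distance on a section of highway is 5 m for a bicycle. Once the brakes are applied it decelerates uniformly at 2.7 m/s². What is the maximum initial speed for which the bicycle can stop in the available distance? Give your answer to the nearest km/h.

v²/(2a) = d ⇒ v = √(2 × 2.700 × 5) = √27.00 = 5.1962 m/s.
5.1962 m/s × 3.6 = 18.706 km/h.

Maximum speed ≈ 19 km/h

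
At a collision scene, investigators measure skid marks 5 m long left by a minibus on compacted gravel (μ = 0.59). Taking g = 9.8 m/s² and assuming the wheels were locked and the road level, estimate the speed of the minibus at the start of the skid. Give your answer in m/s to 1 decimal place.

Deceleration a = μg = 0.59 × 9.8 = 5.782 m/s².
v = √(2a·d) = √(2 × 5.782 × 5) = √57.820 = 7.6039 m/s.

Initial speed ≈ 7.6 m/s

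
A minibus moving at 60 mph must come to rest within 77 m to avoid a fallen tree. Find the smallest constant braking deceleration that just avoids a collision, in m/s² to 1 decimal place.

Required deceleration ≈ 4.7 m/s²

60 mph × 0.44704 = 26.8224 m/s.
v² = 2a·d ⇒ a = v²/(2d) = 26.8224² / (2 × 77.000) = 719.441 / 154.000 = 4.6717 m/s².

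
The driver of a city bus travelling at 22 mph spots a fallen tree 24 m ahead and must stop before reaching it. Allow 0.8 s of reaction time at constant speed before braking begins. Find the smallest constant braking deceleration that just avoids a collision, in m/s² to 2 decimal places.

22 mph × 0.44704 = 9.8349 m/s.
Distance covered during reaction = 9.8349 × 0.8 = 7.868 m.
Distance available for braking: 24 − 7.868 = 16.132 m.
v² = 2a·d ⇒ a = v²/(2d) = 9.8349² / (2 × 16.132) = 96.725 / 32.264 = 2.9979 m/s².

Required deceleration ≈ 3.00 m/s²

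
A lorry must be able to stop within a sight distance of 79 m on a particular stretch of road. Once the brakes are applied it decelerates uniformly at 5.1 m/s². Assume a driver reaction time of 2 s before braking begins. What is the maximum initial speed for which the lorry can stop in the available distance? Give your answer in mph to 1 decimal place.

Maximum speed ≈ 44.7 mph

Stopping distance: v·t_r + v²/(2a) = 79 with t_r = 2 s and a = 5.100 m/s².
So v² + 20.400 v − 805.80 = 0.
Positive root: v = −a·t_r + √((a·t_r)² + 2a·d) = −10.200 + √(104.040 + 805.80) = 19.9636 m/s.
19.9636 m/s ÷ 0.44704 = 44.657 mph.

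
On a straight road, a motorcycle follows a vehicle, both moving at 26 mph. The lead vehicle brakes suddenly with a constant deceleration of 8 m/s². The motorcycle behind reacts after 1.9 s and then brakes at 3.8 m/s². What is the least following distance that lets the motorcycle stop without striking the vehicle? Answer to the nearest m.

26 mph × 0.44704 = 11.6230 m/s.
Leader travels v²/(2a_L) = 135.094 / 16.000 = 8.443 m before stopping.
Follower covers v·t_r = 11.6230 × 1.9 = 22.084 m while reacting, then v²/(2a_F) = 135.094 / 7.600 = 17.776 m while braking, for a total of 22.084 + 17.776 = 39.860 m.
Since a_F ≤ a_L and the follower starts braking later, the follower is never slower than the leader, so the closest approach is when both have stopped.
Minimum gap = 39.860 − 8.443 = 31.417 m.

Minimum gap ≈ 31 m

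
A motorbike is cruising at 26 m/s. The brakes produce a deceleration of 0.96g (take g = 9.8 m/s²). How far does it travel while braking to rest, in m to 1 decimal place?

Braking distance ≈ 35.9 m

a = 0.96 × 9.8 = 9.408 m/s².
Braking distance = v²/(2a) = 26.0000² / (2 × 9.408) = 676.000 / 18.816 = 35.927 m.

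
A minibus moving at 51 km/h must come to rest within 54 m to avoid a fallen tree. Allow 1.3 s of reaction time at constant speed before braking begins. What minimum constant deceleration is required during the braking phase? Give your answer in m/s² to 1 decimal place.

51 km/h ÷ 3.6 = 14.1667 m/s.
Distance covered during reaction = 14.1667 × 1.3 = 18.417 m.
Distance available for braking: 54 − 18.417 = 35.583 m.
v² = 2a·d ⇒ a = v²/(2d) = 14.1667² / (2 × 35.583) = 200.695 / 71.166 = 2.8201 m/s².

Required deceleration ≈ 2.8 m/s²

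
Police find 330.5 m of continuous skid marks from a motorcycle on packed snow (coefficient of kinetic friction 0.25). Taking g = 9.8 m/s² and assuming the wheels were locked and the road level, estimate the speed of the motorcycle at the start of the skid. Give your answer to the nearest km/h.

Deceleration a = μg = 0.25 × 9.8 = 2.450 m/s².
v = √(2a·d) = √(2 × 2.450 × 330.5) = √1619.450 = 40.2424 m/s.
= 40.2424 × 3.6 = 144.873 km/h.

Initial speed ≈ 145 km/h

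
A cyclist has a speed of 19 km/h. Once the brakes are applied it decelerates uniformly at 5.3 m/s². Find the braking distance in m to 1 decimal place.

19 km/h ÷ 3.6 = 5.2778 m/s.
Braking distance = v²/(2a) = 5.2778² / (2 × 5.300) = 27.855 / 10.600 = 2.628 m.

Braking distance ≈ 2.6 m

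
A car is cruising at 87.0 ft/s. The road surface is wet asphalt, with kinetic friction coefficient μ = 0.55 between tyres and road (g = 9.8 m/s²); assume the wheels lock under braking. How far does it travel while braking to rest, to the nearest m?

87 ft/s × 0.3048 = 26.5176 m/s.
a = μg = 0.55 × 9.8 = 5.390 m/s².
Braking distance = v²/(2a) = 26.5176² / (2 × 5.390) = 703.183 / 10.780 = 65.230 m.

Braking distance ≈ 65 m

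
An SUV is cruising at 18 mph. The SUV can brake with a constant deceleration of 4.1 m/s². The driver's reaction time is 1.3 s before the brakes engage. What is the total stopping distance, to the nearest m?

18 mph × 0.44704 = 8.0467 m/s.
Reaction distance = v·t_r = 8.0467 × 1.3 = 10.461 m.
Braking distance = v²/(2a) = 8.0467² / (2 × 4.100) = 64.749 / 8.200 = 7.896 m.
Total = 10.461 + 7.896 = 18.357 m.

Total stopping distance ≈ 18 m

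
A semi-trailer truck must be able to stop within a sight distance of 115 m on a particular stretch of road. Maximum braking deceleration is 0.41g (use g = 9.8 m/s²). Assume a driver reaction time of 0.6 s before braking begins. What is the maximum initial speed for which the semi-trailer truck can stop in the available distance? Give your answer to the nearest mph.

a = 0.41 × 9.8 = 4.018 m/s².
Stopping distance: v·t_r + v²/(2a) = 115 with t_r = 0.6 s and a = 4.018 m/s².
So v² + 4.822 v − 924.14 = 0.
Positive root: v = −a·t_r + √((a·t_r)² + 2a·d) = −2.411 + √(5.813 + 924.14) = 28.0841 m/s.
28.0841 m/s ÷ 0.44704 = 62.822 mph.

Maximum speed ≈ 63 mph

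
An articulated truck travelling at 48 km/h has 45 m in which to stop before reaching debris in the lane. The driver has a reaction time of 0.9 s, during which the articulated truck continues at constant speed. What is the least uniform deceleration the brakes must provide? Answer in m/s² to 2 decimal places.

48 km/h ÷ 3.6 = 13.3333 m/s.
Distance covered during reaction = 13.3333 × 0.9 = 12.000 m.
Distance available for braking: 45 − 12.000 = 33.000 m.
v² = 2a·d ⇒ a = v²/(2d) = 13.3333² / (2 × 33.000) = 177.777 / 66.000 = 2.6936 m/s².

Required deceleration ≈ 2.69 m/s²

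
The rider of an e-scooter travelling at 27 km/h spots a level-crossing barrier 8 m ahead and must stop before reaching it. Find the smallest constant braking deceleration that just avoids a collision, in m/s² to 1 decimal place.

27 km/h ÷ 3.6 = 7.5000 m/s.
v² = 2a·d ⇒ a = v²/(2d) = 7.5000² / (2 × 8.000) = 56.250 / 16.000 = 3.5156 m/s².

Required deceleration ≈ 3.5 m/s²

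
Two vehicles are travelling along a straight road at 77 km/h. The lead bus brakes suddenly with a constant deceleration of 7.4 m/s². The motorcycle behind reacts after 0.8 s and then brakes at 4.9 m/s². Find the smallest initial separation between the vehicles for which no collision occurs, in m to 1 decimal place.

Minimum gap ≈ 32.9 m

77 km/h ÷ 3.6 = 21.3889 m/s.
Leader travels v²/(2a_L) = 457.485 / 14.800 = 30.911 m before stopping.
Follower covers v·t_r = 21.3889 × 0.8 = 17.111 m while reacting, then v²/(2a_F) = 457.485 / 9.800 = 46.682 m while braking, for a total of 17.111 + 46.682 = 63.793 m.
Since a_F ≤ a_L and the follower starts braking later, the follower is never slower than the leader, so the closest approach is when both have stopped.
Minimum gap = 63.793 − 30.911 = 32.882 m.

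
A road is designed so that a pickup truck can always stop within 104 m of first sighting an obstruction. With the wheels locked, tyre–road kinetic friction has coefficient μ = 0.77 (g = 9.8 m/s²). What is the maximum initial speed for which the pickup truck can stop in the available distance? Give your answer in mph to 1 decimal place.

Maximum speed ≈ 88.6 mph

a = μg = 0.77 × 9.8 = 7.546 m/s².
v²/(2a) = d ⇒ v = √(2 × 7.546 × 104) = √1569.57 = 39.6178 m/s.
39.6178 m/s ÷ 0.44704 = 88.622 mph.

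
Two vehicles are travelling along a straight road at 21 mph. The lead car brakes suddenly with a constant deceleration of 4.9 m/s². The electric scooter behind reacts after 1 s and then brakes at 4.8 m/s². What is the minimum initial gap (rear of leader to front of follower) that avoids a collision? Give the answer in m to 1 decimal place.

21 mph × 0.44704 = 9.3878 m/s.
Leader travels v²/(2a_L) = 88.131 / 9.800 = 8.993 m before stopping.
Follower covers v·t_r = 9.3878 × 1 = 9.388 m while reacting, then v²/(2a_F) = 88.131 / 9.600 = 9.180 m while braking, for a total of 9.388 + 9.180 = 18.568 m.
Since a_F ≤ a_L and the follower starts braking later, the follower is never slower than the leader, so the closest approach is when both have stopped.
Minimum gap = 18.568 − 8.993 = 9.575 m.

Minimum gap ≈ 9.6 m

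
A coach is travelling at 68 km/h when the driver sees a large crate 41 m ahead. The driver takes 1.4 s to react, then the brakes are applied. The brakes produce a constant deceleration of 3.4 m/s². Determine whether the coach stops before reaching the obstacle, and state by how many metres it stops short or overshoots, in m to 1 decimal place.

No — it overshoots by 37.9 m

68 km/h ÷ 3.6 = 18.8889 m/s.
Reaction distance = 18.8889 × 1.4 = 26.444 m.
Braking distance = v²/(2a) = 356.791 / 6.800 = 52.469 m.
Total stopping distance = 26.444 + 52.469 = 78.913 m, vs 41 m available — it cannot stop in time and overshoots by 78.913 − 41 = 37.913 m.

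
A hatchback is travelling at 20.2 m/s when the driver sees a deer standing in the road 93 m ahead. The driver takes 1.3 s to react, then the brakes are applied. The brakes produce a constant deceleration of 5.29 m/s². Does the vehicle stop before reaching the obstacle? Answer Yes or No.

Reaction distance = 20.2000 × 1.3 = 26.260 m.
Braking distance = v²/(2a) = 408.040 / 10.580 = 38.567 m.
Total stopping distance = 26.260 + 38.567 = 64.827 m, vs 93 m available — it stops with 93 − 64.827 = 28.173 m to spare.

Yes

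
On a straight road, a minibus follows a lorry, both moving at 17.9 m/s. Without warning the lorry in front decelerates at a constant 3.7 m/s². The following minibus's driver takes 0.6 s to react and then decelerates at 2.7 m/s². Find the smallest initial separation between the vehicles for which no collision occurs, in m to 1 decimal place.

Leader travels v²/(2a_L) = 320.410 / 7.400 = 43.299 m before stopping.
Follower covers v·t_r = 17.9000 × 0.6 = 10.740 m while reacting, then v²/(2a_F) = 320.410 / 5.400 = 59.335 m while braking, for a total of 10.740 + 59.335 = 70.075 m.
Since a_F ≤ a_L and the follower starts braking later, the follower is never slower than the leader, so the closest approach is when both have stopped.
Minimum gap = 70.075 − 43.299 = 26.776 m.

Minimum gap ≈ 26.8 m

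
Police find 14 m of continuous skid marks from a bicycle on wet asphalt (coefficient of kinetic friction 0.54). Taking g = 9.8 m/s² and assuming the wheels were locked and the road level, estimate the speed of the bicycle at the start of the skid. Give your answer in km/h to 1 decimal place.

Deceleration a = μg = 0.54 × 9.8 = 5.292 m/s².
v = √(2a·d) = √(2 × 5.292 × 14) = √148.176 = 12.1728 m/s.
= 12.1728 × 3.6 = 43.822 km/h.

Initial speed ≈ 43.8 km/h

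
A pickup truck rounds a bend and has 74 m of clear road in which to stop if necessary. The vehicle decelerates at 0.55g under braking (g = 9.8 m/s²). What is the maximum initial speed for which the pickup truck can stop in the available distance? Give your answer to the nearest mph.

Maximum speed ≈ 63 mph

a = 0.55 × 9.8 = 5.390 m/s².
v²/(2a) = d ⇒ v = √(2 × 5.390 × 74) = √797.72 = 28.2439 m/s.
28.2439 m/s ÷ 0.44704 = 63.180 mph.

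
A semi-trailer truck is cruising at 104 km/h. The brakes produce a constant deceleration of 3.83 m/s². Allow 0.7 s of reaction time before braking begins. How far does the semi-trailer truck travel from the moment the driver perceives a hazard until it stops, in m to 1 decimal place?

104 km/h ÷ 3.6 = 28.8889 m/s.
Reaction distance = v·t_r = 28.8889 × 0.7 = 20.222 m.
Braking distance = v²/(2a) = 28.8889² / (2 × 3.830) = 834.569 / 7.660 = 108.952 m.
Total = 20.222 + 108.952 = 129.174 m.

Total stopping distance ≈ 129.2 m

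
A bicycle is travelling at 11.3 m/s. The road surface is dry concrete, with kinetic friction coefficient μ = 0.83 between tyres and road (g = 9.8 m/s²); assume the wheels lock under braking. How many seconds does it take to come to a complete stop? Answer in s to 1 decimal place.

a = μg = 0.83 × 9.8 = 8.134 m/s².
Braking time = v/a = 11.3000 / 8.134 = 1.389 s.

Braking time ≈ 1.4 s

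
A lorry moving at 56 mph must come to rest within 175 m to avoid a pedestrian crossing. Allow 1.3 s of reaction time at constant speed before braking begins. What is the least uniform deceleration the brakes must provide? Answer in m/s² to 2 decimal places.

Required deceleration ≈ 2.20 m/s²

56 mph × 0.44704 = 25.0342 m/s.
Distance covered during reaction = 25.0342 × 1.3 = 32.544 m.
Distance available for braking: 175 − 32.544 = 142.456 m.
v² = 2a·d ⇒ a = v²/(2d) = 25.0342² / (2 × 142.456) = 626.711 / 284.912 = 2.1997 m/s².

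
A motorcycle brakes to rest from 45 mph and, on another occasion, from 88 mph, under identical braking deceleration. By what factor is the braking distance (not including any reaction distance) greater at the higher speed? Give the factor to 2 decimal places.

Braking distance d = v²/(2a), so with a fixed, d ∝ v².
Factor = (88/45)² = 1.9556² = 3.8244.

Factor ≈ 3.82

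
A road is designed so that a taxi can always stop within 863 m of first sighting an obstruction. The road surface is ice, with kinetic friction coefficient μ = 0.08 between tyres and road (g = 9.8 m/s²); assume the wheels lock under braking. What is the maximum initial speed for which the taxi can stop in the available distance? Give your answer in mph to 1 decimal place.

Maximum speed ≈ 82.3 mph

a = μg = 0.08 × 9.8 = 0.784 m/s².
v²/(2a) = d ⇒ v = √(2 × 0.784 × 863) = √1353.18 = 36.7856 m/s.
36.7856 m/s ÷ 0.44704 = 82.287 mph.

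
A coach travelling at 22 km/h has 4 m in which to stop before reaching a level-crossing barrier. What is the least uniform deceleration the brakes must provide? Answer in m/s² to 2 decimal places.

Required deceleration ≈ 4.67 m/s²

22 km/h ÷ 3.6 = 6.1111 m/s.
v² = 2a·d ⇒ a = v²/(2d) = 6.1111² / (2 × 4.000) = 37.346 / 8.000 = 4.6682 m/s².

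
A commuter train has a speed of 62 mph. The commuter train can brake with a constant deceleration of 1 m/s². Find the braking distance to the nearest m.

62 mph × 0.44704 = 27.7165 m/s.
Braking distance = v²/(2a) = 27.7165² / (2 × 1.000) = 768.204 / 2.000 = 384.102 m.

Braking distance ≈ 384 m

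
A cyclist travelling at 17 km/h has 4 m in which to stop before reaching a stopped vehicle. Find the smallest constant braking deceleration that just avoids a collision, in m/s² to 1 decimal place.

Required deceleration ≈ 2.8 m/s²

17 km/h ÷ 3.6 = 4.7222 m/s.
v² = 2a·d ⇒ a = v²/(2d) = 4.7222² / (2 × 4.000) = 22.299 / 8.000 = 2.7874 m/s².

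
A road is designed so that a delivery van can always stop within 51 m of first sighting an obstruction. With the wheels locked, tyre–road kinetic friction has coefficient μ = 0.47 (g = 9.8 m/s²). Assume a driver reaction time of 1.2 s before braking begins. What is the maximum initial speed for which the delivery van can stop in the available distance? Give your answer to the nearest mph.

Maximum speed ≈ 38 mph

a = μg = 0.47 × 9.8 = 4.606 m/s².
Stopping distance: v·t_r + v²/(2a) = 51 with t_r = 1.2 s and a = 4.606 m/s².
So v² + 11.054 v − 469.81 = 0.
Positive root: v = −a·t_r + √((a·t_r)² + 2a·d) = −5.527 + √(30.548 + 469.81) = 16.8417 m/s.
16.8417 m/s ÷ 0.44704 = 37.674 mph.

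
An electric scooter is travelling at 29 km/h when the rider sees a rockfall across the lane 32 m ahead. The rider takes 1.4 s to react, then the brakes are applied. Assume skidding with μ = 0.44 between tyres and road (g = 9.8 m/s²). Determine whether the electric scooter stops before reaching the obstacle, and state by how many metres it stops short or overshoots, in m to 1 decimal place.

Yes — it stops 13.2 m short of the obstacle

29 km/h ÷ 3.6 = 8.0556 m/s.
a = μg = 0.44 × 9.8 = 4.312 m/s².
Reaction distance = 8.0556 × 1.4 = 11.278 m.
Braking distance = v²/(2a) = 64.893 / 8.624 = 7.525 m.
Total stopping distance = 11.278 + 7.525 = 18.803 m, vs 32 m available — it stops with 32 − 18.803 = 13.197 m to spare.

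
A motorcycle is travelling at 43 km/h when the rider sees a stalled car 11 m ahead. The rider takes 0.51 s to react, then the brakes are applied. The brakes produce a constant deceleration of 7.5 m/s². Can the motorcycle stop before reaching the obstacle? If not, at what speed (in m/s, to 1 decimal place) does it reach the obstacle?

43 km/h ÷ 3.6 = 11.9444 m/s.
Reaction distance = 11.9444 × 0.51 = 6.092 m.
Braking distance needed to stop: v²/(2a) = 142.669 / 15.000 = 9.511 m, so total needed = 6.092 + 9.511 = 15.603 m > 11 m — it cannot stop.
Distance remaining when braking begins: 11 − 6.092 = 4.908 m.
v² = v₀² − 2a·d = 142.669 − 2 × 7.500 × 4.908 = 69.049 m²/s².
v = √69.049 = 8.310 m/s.

No — it strikes the obstacle at 8.3 m/s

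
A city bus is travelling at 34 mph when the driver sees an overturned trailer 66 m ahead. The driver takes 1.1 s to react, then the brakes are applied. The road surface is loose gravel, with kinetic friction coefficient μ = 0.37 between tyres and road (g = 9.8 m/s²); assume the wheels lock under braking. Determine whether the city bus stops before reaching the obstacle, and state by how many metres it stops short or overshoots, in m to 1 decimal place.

Yes — it stops 17.4 m short of the obstacle

34 mph × 0.44704 = 15.1994 m/s.
a = μg = 0.37 × 9.8 = 3.626 m/s².
Reaction distance = 15.1994 × 1.1 = 16.719 m.
Braking distance = v²/(2a) = 231.022 / 7.252 = 31.856 m.
Total stopping distance = 16.719 + 31.856 = 48.575 m, vs 66 m available — it stops with 66 − 48.575 = 17.425 m to spare.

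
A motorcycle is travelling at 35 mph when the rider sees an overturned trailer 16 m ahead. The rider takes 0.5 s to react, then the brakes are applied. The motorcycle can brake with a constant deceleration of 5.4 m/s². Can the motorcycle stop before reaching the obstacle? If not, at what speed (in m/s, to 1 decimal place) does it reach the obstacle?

35 mph × 0.44704 = 15.6464 m/s.
Reaction distance = 15.6464 × 0.5 = 7.823 m.
Braking distance needed to stop: v²/(2a) = 244.810 / 10.800 = 22.668 m, so total needed = 7.823 + 22.668 = 30.491 m > 16 m — it cannot stop.
Distance remaining when braking begins: 16 − 7.823 = 8.177 m.
v² = v₀² − 2a·d = 244.810 − 2 × 5.400 × 8.177 = 156.498 m²/s².
v = √156.498 = 12.510 m/s.

No — it strikes the obstacle at 12.5 m/s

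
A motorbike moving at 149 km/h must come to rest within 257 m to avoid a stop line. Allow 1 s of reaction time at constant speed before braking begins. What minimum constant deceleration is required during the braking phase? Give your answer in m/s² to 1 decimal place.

Required deceleration ≈ 4.0 m/s²

149 km/h ÷ 3.6 = 41.3889 m/s.
Distance covered during reaction = 41.3889 × 1 = 41.389 m.
Distance available for braking: 257 − 41.389 = 215.611 m.
v² = 2a·d ⇒ a = v²/(2d) = 41.3889² / (2 × 215.611) = 1713.041 / 431.222 = 3.9725 m/s².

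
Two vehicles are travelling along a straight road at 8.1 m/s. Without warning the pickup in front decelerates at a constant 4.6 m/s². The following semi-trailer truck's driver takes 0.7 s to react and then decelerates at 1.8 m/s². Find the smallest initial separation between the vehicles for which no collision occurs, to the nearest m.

Leader travels v²/(2a_L) = 65.610 / 9.200 = 7.132 m before stopping.
Follower covers v·t_r = 8.1000 × 0.7 = 5.670 m while reacting, then v²/(2a_F) = 65.610 / 3.600 = 18.225 m while braking, for a total of 5.670 + 18.225 = 23.895 m.
Since a_F ≤ a_L and the follower starts braking later, the follower is never slower than the leader, so the closest approach is when both have stopped.
Minimum gap = 23.895 − 7.132 = 16.763 m.

Minimum gap ≈ 17 m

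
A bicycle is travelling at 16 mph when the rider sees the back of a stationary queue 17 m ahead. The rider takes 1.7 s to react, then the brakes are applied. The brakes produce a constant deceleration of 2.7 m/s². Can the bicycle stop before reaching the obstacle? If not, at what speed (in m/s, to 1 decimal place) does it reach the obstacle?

16 mph × 0.44704 = 7.1526 m/s.
Reaction distance = 7.1526 × 1.7 = 12.159 m.
Braking distance needed to stop: v²/(2a) = 51.160 / 5.400 = 9.474 m, so total needed = 12.159 + 9.474 = 21.633 m > 17 m — it cannot stop.
Distance remaining when braking begins: 17 − 12.159 = 4.841 m.
v² = v₀² − 2a·d = 51.160 − 2 × 2.700 × 4.841 = 25.019 m²/s².
v = √25.019 = 5.002 m/s.

No — it strikes the obstacle at 5.0 m/s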